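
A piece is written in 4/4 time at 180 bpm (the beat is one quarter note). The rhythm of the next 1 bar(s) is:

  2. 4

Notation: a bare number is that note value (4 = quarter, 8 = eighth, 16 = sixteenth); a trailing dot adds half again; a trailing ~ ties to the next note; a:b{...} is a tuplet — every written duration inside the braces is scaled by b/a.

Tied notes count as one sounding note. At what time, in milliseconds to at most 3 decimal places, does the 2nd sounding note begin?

1. 0.0ms @ 0 + 1000.0ms (3)
2. 1000.0ms @ 3 + 333.333ms (1)

note 2 onset = 3b = 1000.0ms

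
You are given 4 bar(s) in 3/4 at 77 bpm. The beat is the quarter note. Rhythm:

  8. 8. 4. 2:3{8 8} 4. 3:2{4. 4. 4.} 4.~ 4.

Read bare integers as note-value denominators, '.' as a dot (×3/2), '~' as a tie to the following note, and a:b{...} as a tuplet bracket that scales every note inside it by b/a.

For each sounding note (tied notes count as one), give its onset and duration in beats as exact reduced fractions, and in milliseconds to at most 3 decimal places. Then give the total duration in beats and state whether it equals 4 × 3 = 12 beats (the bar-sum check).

1) 0.0ms=0b +584.416ms=3/4b
2) 584.416ms=3/4b +584.416ms=3/4b
3) 1168.831ms=3/2b +1168.831ms=3/2b
4) 2337.662ms=3b +584.416ms=3/4b
5) 2922.078ms=15/4b +584.416ms=3/4b
6) 3506.494ms=9/2b +1168.831ms=3/2b
7) 4675.325ms=6b +779.221ms=1b
8) 5454.545ms=7b +779.221ms=1b
9) 6233.766ms=8b +779.221ms=1b
10) 7012.987ms=9b +2337.662ms=3b
Σ=12b of 12 (77bpm 3/4) — PASS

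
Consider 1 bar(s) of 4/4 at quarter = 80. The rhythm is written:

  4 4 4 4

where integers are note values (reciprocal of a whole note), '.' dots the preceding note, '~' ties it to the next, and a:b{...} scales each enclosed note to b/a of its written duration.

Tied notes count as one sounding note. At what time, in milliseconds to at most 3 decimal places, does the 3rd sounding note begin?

note 3 onset = 2b = 1500.0ms

1. 0.0ms @ 0 + 750.0ms (1)
2. 750.0ms @ 1 + 750.0ms (1)
3. 1500.0ms @ 2 + 750.0ms (1)
4. 2250.0ms @ 3 + 750.0ms (1)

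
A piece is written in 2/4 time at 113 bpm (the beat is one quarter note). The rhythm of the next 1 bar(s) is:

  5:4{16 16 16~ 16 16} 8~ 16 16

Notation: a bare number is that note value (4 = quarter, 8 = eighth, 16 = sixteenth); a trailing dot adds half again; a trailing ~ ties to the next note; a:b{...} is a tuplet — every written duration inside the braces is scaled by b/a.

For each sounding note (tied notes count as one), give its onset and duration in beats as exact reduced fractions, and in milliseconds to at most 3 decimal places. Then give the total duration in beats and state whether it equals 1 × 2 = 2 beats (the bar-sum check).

1) 0.0ms=0b +106.195ms=1/5b
2) 106.195ms=1/5b +106.195ms=1/5b
3) 212.389ms=2/5b +212.389ms=2/5b
4) 424.779ms=4/5b +106.195ms=1/5b
5) 530.973ms=1b +398.23ms=3/4b
6) 929.204ms=7/4b +132.743ms=1/4b
Σ=2b of 2 (113bpm 2/4) — PASS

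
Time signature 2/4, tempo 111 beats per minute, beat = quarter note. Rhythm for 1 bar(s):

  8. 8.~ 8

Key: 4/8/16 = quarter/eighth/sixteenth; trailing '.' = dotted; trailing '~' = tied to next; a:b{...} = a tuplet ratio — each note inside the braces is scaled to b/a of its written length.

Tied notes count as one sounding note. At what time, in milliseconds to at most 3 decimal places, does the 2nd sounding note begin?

note 2 onset = 3/4b = 405.405ms

1. 0.0ms @ 0 + 405.405ms (3/4)
2. 405.405ms @ 3/4 + 675.676ms (5/4)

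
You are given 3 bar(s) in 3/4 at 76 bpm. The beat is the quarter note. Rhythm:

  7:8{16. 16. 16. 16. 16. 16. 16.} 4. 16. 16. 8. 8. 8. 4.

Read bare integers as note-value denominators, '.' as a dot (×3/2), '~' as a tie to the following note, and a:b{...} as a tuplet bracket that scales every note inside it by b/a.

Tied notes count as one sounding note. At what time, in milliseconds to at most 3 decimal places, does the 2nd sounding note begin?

note 2 onset = 3/7b = 338.346ms

1. 0.0ms @ 0 + 338.346ms (3/7)
2. 338.346ms @ 3/7 + 338.346ms (3/7)
3. 676.692ms @ 6/7 + 338.346ms (3/7)
4. 1015.038ms @ 9/7 + 338.346ms (3/7)
5. 1353.383ms @ 12/7 + 338.346ms (3/7)
6. 1691.729ms @ 15/7 + 338.346ms (3/7)
7. 2030.075ms @ 18/7 + 338.346ms (3/7)
8. 2368.421ms @ 3 + 1184.211ms (3/2)
9. 3552.632ms @ 9/2 + 296.053ms (3/8)
10. 3848.684ms @ 39/8 + 296.053ms (3/8)
11. 4144.737ms @ 21/4 + 592.105ms (3/4)
12. 4736.842ms @ 6 + 592.105ms (3/4)
13. 5328.947ms @ 27/4 + 592.105ms (3/4)
14. 5921.053ms @ 15/2 + 1184.211ms (3/2)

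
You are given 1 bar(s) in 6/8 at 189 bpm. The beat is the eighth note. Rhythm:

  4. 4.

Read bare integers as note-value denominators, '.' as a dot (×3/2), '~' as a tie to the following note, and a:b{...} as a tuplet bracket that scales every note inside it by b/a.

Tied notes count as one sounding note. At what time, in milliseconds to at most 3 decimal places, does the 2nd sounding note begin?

note 2 onset = 3b = 952.381ms

1. 0.0ms @ 0 + 952.381ms (3)
2. 952.381ms @ 3 + 952.381ms (3)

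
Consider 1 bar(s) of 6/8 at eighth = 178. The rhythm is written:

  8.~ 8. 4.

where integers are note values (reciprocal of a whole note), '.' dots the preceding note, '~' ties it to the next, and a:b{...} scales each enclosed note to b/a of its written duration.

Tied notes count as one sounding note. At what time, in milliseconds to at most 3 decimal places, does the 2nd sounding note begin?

1. 0.0ms @ 0 + 1011.236ms (3)
2. 1011.236ms @ 3 + 1011.236ms (3)

note 2 onset = 3b = 1011.236ms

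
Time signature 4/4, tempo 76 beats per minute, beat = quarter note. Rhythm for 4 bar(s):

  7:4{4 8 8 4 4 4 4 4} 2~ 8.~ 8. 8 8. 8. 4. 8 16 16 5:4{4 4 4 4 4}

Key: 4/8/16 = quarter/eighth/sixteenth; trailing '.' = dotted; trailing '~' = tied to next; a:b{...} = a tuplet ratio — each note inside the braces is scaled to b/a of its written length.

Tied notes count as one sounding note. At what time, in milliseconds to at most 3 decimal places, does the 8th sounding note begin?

note 8 onset = 24/7b = 2706.767ms

1. 0.0ms @ 0 + 451.128ms (4/7)
2. 451.128ms @ 4/7 + 225.564ms (2/7)
3. 676.692ms @ 6/7 + 225.564ms (2/7)
4. 902.256ms @ 8/7 + 451.128ms (4/7)
5. 1353.383ms @ 12/7 + 451.128ms (4/7)
6. 1804.511ms @ 16/7 + 451.128ms (4/7)
7. 2255.639ms @ 20/7 + 451.128ms (4/7)
8. 2706.767ms @ 24/7 + 451.128ms (4/7)
9. 3157.895ms @ 4 + 2763.158ms (7/2)
10. 5921.053ms @ 15/2 + 394.737ms (1/2)
11. 6315.789ms @ 8 + 592.105ms (3/4)
12. 6907.895ms @ 35/4 + 592.105ms (3/4)
13. 7500.0ms @ 19/2 + 1184.211ms (3/2)
14. 8684.211ms @ 11 + 394.737ms (1/2)
15. 9078.947ms @ 23/2 + 197.368ms (1/4)
16. 9276.316ms @ 47/4 + 197.368ms (1/4)
17. 9473.684ms @ 12 + 631.579ms (4/5)
18. 10105.263ms @ 64/5 + 631.579ms (4/5)
19. 10736.842ms @ 68/5 + 631.579ms (4/5)
20. 11368.421ms @ 72/5 + 631.579ms (4/5)
21. 12000.0ms @ 76/5 + 631.579ms (4/5)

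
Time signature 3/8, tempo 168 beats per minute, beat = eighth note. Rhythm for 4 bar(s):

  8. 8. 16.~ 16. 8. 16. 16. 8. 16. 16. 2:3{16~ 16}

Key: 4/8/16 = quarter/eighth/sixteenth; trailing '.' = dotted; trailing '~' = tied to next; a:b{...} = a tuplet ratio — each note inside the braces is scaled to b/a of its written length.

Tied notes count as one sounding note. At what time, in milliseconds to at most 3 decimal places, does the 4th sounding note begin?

note 4 onset = 9/2b = 1607.143ms

1. 0.0ms @ 0 + 535.714ms (3/2)
2. 535.714ms @ 3/2 + 535.714ms (3/2)
3. 1071.429ms @ 3 + 535.714ms (3/2)
4. 1607.143ms @ 9/2 + 535.714ms (3/2)
5. 2142.857ms @ 6 + 267.857ms (3/4)
6. 2410.714ms @ 27/4 + 267.857ms (3/4)
7. 2678.571ms @ 15/2 + 535.714ms (3/2)
8. 3214.286ms @ 9 + 267.857ms (3/4)
9. 3482.143ms @ 39/4 + 267.857ms (3/4)
10. 3750.0ms @ 21/2 + 535.714ms (3/2)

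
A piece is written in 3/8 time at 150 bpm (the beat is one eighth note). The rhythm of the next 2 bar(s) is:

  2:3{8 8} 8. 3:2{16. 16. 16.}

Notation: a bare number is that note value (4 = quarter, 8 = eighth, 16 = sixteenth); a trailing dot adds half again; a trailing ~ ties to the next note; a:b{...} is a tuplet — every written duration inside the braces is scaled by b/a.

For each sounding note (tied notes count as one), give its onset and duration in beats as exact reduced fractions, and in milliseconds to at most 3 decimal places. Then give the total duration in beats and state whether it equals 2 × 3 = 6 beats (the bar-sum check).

1) 0.0ms=0b +600.0ms=3/2b
2) 600.0ms=3/2b +600.0ms=3/2b
3) 1200.0ms=3b +600.0ms=3/2b
4) 1800.0ms=9/2b +200.0ms=1/2b
5) 2000.0ms=5b +200.0ms=1/2b
6) 2200.0ms=11/2b +200.0ms=1/2b
Σ=6b of 6 (150bpm 3/8) — PASS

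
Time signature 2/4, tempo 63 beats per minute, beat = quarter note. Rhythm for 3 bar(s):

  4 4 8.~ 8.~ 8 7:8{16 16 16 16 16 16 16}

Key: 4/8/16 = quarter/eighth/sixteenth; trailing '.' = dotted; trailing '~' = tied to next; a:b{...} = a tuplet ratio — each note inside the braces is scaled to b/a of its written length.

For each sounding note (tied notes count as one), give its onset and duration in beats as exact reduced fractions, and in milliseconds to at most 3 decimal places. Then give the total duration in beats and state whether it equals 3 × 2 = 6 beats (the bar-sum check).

1) 0.0ms=0b +952.381ms=1b
2) 952.381ms=1b +952.381ms=1b
3) 1904.762ms=2b +1904.762ms=2b
4) 3809.524ms=4b +272.109ms=2/7b
5) 4081.633ms=30/7b +272.109ms=2/7b
6) 4353.741ms=32/7b +272.109ms=2/7b
7) 4625.85ms=34/7b +272.109ms=2/7b
8) 4897.959ms=36/7b +272.109ms=2/7b
9) 5170.068ms=38/7b +272.109ms=2/7b
10) 5442.177ms=40/7b +272.109ms=2/7b
Σ=6b of 6 (63bpm 2/4) — PASS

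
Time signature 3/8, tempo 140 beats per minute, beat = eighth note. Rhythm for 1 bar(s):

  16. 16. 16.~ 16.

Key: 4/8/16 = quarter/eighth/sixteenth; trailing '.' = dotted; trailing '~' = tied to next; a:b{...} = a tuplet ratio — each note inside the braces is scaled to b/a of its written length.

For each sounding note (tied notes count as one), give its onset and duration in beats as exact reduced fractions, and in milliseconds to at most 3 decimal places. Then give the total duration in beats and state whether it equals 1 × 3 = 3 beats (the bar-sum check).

1) 0.0ms=0b +321.429ms=3/4b
2) 321.429ms=3/4b +321.429ms=3/4b
3) 642.857ms=3/2b +642.857ms=3/2b
Σ=3b of 3 (140bpm 3/8) — PASS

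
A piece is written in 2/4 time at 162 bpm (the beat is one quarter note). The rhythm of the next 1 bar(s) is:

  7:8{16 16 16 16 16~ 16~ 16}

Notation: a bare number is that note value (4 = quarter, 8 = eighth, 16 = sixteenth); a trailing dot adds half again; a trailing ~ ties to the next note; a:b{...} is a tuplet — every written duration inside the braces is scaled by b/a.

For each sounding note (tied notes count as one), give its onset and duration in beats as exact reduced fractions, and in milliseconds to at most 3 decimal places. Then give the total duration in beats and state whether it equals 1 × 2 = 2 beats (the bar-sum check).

1) 0.0ms=0b +105.82ms=2/7b
2) 105.82ms=2/7b +105.82ms=2/7b
3) 211.64ms=4/7b +105.82ms=2/7b
4) 317.46ms=6/7b +105.82ms=2/7b
5) 423.28ms=8/7b +317.46ms=6/7b
Σ=2b of 2 (162bpm 2/4) — PASS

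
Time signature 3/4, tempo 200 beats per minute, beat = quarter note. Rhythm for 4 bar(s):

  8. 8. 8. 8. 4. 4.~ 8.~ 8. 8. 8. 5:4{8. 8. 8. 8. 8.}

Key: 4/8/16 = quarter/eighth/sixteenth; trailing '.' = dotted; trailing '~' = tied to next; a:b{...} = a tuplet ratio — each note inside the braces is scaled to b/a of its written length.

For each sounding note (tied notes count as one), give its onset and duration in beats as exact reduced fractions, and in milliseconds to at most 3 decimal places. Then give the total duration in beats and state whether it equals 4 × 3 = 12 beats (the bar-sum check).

1) 0.0ms=0b +225.0ms=3/4b
2) 225.0ms=3/4b +225.0ms=3/4b
3) 450.0ms=3/2b +225.0ms=3/4b
4) 675.0ms=9/4b +225.0ms=3/4b
5) 900.0ms=3b +450.0ms=3/2b
6) 1350.0ms=9/2b +900.0ms=3b
7) 2250.0ms=15/2b +225.0ms=3/4b
8) 2475.0ms=33/4b +225.0ms=3/4b
9) 2700.0ms=9b +180.0ms=3/5b
10) 2880.0ms=48/5b +180.0ms=3/5b
11) 3060.0ms=51/5b +180.0ms=3/5b
12) 3240.0ms=54/5b +180.0ms=3/5b
13) 3420.0ms=57/5b +180.0ms=3/5b
Σ=12b of 12 (200bpm 3/4) — PASS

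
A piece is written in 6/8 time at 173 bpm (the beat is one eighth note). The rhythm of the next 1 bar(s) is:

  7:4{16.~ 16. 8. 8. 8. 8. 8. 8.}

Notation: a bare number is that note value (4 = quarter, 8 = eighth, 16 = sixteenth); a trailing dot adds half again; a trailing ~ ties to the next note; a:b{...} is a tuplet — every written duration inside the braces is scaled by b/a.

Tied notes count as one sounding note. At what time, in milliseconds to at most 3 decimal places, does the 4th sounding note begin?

note 4 onset = 18/7b = 891.825ms

1. 0.0ms @ 0 + 297.275ms (6/7)
2. 297.275ms @ 6/7 + 297.275ms (6/7)
3. 594.55ms @ 12/7 + 297.275ms (6/7)
4. 891.825ms @ 18/7 + 297.275ms (6/7)
5. 1189.1ms @ 24/7 + 297.275ms (6/7)
6. 1486.375ms @ 30/7 + 297.275ms (6/7)
7. 1783.65ms @ 36/7 + 297.275ms (6/7)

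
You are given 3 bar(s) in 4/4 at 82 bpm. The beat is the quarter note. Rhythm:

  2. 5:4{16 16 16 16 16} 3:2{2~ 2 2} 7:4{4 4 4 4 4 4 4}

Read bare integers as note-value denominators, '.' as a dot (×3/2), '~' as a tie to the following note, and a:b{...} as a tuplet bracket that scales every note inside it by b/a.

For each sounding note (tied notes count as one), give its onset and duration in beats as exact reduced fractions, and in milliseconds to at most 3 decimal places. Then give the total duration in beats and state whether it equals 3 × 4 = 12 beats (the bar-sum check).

1) 0.0ms=0b +2195.122ms=3b
2) 2195.122ms=3b +146.341ms=1/5b
3) 2341.463ms=16/5b +146.341ms=1/5b
4) 2487.805ms=17/5b +146.341ms=1/5b
5) 2634.146ms=18/5b +146.341ms=1/5b
6) 2780.488ms=19/5b +146.341ms=1/5b
7) 2926.829ms=4b +1951.22ms=8/3b
8) 4878.049ms=20/3b +975.61ms=4/3b
9) 5853.659ms=8b +418.118ms=4/7b
10) 6271.777ms=60/7b +418.118ms=4/7b
11) 6689.895ms=64/7b +418.118ms=4/7b
12) 7108.014ms=68/7b +418.118ms=4/7b
13) 7526.132ms=72/7b +418.118ms=4/7b
14) 7944.251ms=76/7b +418.118ms=4/7b
15) 8362.369ms=80/7b +418.118ms=4/7b
Σ=12b of 12 (82bpm 4/4) — PASS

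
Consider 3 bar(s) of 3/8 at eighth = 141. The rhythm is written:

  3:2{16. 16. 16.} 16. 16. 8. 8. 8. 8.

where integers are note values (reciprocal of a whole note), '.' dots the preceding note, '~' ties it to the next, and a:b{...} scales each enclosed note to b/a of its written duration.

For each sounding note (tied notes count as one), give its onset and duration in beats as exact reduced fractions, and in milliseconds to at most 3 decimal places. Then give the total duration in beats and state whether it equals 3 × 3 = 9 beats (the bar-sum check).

1) 0.0ms=0b +212.766ms=1/2b
2) 212.766ms=1/2b +212.766ms=1/2b
3) 425.532ms=1b +212.766ms=1/2b
4) 638.298ms=3/2b +319.149ms=3/4b
5) 957.447ms=9/4b +319.149ms=3/4b
6) 1276.596ms=3b +638.298ms=3/2b
7) 1914.894ms=9/2b +638.298ms=3/2b
8) 2553.191ms=6b +638.298ms=3/2b
9) 3191.489ms=15/2b +638.298ms=3/2b
Σ=9b of 9 (141bpm 3/8) — PASS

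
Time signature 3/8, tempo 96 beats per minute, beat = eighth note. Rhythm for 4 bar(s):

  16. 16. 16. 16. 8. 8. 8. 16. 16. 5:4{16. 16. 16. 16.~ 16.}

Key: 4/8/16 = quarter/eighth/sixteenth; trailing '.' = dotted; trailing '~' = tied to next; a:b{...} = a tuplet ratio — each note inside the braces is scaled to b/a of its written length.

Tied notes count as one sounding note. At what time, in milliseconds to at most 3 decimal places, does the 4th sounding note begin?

1. 0.0ms @ 0 + 468.75ms (3/4)
2. 468.75ms @ 3/4 + 468.75ms (3/4)
3. 937.5ms @ 3/2 + 468.75ms (3/4)
4. 1406.25ms @ 9/4 + 468.75ms (3/4)
5. 1875.0ms @ 3 + 937.5ms (3/2)
6. 2812.5ms @ 9/2 + 937.5ms (3/2)
7. 3750.0ms @ 6 + 937.5ms (3/2)
8. 4687.5ms @ 15/2 + 468.75ms (3/4)
9. 5156.25ms @ 33/4 + 468.75ms (3/4)
10. 5625.0ms @ 9 + 375.0ms (3/5)
11. 6000.0ms @ 48/5 + 375.0ms (3/5)
12. 6375.0ms @ 51/5 + 375.0ms (3/5)
13. 6750.0ms @ 54/5 + 750.0ms (6/5)

note 4 onset = 9/4b = 1406.25ms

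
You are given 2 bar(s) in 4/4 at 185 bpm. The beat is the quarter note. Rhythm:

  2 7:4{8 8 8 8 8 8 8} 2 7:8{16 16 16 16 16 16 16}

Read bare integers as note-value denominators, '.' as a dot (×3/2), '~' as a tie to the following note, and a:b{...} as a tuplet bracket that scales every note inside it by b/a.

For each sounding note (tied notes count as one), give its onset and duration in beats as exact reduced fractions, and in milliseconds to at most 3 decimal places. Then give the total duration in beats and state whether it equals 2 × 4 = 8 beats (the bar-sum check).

1) 0.0ms=0b +648.649ms=2b
2) 648.649ms=2b +92.664ms=2/7b
3) 741.313ms=16/7b +92.664ms=2/7b
4) 833.977ms=18/7b +92.664ms=2/7b
5) 926.641ms=20/7b +92.664ms=2/7b
6) 1019.305ms=22/7b +92.664ms=2/7b
7) 1111.969ms=24/7b +92.664ms=2/7b
8) 1204.633ms=26/7b +92.664ms=2/7b
9) 1297.297ms=4b +648.649ms=2b
10) 1945.946ms=6b +92.664ms=2/7b
11) 2038.61ms=44/7b +92.664ms=2/7b
12) 2131.274ms=46/7b +92.664ms=2/7b
13) 2223.938ms=48/7b +92.664ms=2/7b
14) 2316.602ms=50/7b +92.664ms=2/7b
15) 2409.266ms=52/7b +92.664ms=2/7b
16) 2501.931ms=54/7b +92.664ms=2/7b
Σ=8b of 8 (185bpm 4/4) — PASS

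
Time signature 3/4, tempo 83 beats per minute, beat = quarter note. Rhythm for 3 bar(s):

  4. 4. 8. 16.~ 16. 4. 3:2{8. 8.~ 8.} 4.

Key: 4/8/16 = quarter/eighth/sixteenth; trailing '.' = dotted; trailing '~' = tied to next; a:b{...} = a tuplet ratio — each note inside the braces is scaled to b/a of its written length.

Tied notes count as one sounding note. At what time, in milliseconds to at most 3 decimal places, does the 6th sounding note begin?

note 6 onset = 6b = 4337.349ms

1. 0.0ms @ 0 + 1084.337ms (3/2)
2. 1084.337ms @ 3/2 + 1084.337ms (3/2)
3. 2168.675ms @ 3 + 542.169ms (3/4)
4. 2710.843ms @ 15/4 + 542.169ms (3/4)
5. 3253.012ms @ 9/2 + 1084.337ms (3/2)
6. 4337.349ms @ 6 + 361.446ms (1/2)
7. 4698.795ms @ 13/2 + 722.892ms (1)
8. 5421.687ms @ 15/2 + 1084.337ms (3/2)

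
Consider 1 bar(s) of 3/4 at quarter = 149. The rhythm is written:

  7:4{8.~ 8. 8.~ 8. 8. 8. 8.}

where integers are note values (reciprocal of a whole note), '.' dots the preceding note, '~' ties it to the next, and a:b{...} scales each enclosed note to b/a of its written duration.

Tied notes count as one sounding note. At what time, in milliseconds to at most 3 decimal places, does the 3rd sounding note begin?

note 3 onset = 12/7b = 690.316ms

1. 0.0ms @ 0 + 345.158ms (6/7)
2. 345.158ms @ 6/7 + 345.158ms (6/7)
3. 690.316ms @ 12/7 + 172.579ms (3/7)
4. 862.895ms @ 15/7 + 172.579ms (3/7)
5. 1035.475ms @ 18/7 + 172.579ms (3/7)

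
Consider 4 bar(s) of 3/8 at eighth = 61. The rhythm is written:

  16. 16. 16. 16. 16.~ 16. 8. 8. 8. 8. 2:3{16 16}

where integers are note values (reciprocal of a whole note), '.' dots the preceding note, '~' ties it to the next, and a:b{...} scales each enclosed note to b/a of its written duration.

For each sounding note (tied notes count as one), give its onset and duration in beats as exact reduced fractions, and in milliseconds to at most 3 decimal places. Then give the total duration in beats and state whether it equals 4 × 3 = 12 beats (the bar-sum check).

1) 0.0ms=0b +737.705ms=3/4b
2) 737.705ms=3/4b +737.705ms=3/4b
3) 1475.41ms=3/2b +737.705ms=3/4b
4) 2213.115ms=9/4b +737.705ms=3/4b
5) 2950.82ms=3b +1475.41ms=3/2b
6) 4426.23ms=9/2b +1475.41ms=3/2b
7) 5901.639ms=6b +1475.41ms=3/2b
8) 7377.049ms=15/2b +1475.41ms=3/2b
9) 8852.459ms=9b +1475.41ms=3/2b
10) 10327.869ms=21/2b +737.705ms=3/4b
11) 11065.574ms=45/4b +737.705ms=3/4b
Σ=12b of 12 (61bpm 3/8) — PASS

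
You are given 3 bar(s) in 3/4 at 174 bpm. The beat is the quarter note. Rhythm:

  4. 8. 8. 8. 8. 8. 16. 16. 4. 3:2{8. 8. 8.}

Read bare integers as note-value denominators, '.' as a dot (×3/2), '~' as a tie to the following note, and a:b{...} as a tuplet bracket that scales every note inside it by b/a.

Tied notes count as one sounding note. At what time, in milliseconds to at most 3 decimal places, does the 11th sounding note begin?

1. 0.0ms @ 0 + 517.241ms (3/2)
2. 517.241ms @ 3/2 + 258.621ms (3/4)
3. 775.862ms @ 9/4 + 258.621ms (3/4)
4. 1034.483ms @ 3 + 258.621ms (3/4)
5. 1293.103ms @ 15/4 + 258.621ms (3/4)
6. 1551.724ms @ 9/2 + 258.621ms (3/4)
7. 1810.345ms @ 21/4 + 129.31ms (3/8)
8. 1939.655ms @ 45/8 + 129.31ms (3/8)
9. 2068.966ms @ 6 + 517.241ms (3/2)
10. 2586.207ms @ 15/2 + 172.414ms (1/2)
11. 2758.621ms @ 8 + 172.414ms (1/2)
12. 2931.034ms @ 17/2 + 172.414ms (1/2)

note 11 onset = 8b = 2758.621ms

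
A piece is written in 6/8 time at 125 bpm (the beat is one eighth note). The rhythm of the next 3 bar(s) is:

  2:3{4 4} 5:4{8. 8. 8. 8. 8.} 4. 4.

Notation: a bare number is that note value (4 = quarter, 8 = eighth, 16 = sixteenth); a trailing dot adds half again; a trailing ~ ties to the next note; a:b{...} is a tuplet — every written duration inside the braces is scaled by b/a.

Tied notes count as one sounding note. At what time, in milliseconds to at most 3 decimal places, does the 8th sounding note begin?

note 8 onset = 12b = 5760.0ms

1. 0.0ms @ 0 + 1440.0ms (3)
2. 1440.0ms @ 3 + 1440.0ms (3)
3. 2880.0ms @ 6 + 576.0ms (6/5)
4. 3456.0ms @ 36/5 + 576.0ms (6/5)
5. 4032.0ms @ 42/5 + 576.0ms (6/5)
6. 4608.0ms @ 48/5 + 576.0ms (6/5)
7. 5184.0ms @ 54/5 + 576.0ms (6/5)
8. 5760.0ms @ 12 + 1440.0ms (3)
9. 7200.0ms @ 15 + 1440.0ms (3)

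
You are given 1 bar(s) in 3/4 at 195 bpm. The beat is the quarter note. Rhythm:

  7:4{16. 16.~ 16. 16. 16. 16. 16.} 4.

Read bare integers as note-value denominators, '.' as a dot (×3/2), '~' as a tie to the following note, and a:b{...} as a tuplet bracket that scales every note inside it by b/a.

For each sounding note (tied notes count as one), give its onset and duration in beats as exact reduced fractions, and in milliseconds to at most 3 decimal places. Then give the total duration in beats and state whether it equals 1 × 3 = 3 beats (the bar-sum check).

1) 0.0ms=0b +65.934ms=3/14b
2) 65.934ms=3/14b +131.868ms=3/7b
3) 197.802ms=9/14b +65.934ms=3/14b
4) 263.736ms=6/7b +65.934ms=3/14b
5) 329.67ms=15/14b +65.934ms=3/14b
6) 395.604ms=9/7b +65.934ms=3/14b
7) 461.538ms=3/2b +461.538ms=3/2b
Σ=3b of 3 (195bpm 3/4) — PASS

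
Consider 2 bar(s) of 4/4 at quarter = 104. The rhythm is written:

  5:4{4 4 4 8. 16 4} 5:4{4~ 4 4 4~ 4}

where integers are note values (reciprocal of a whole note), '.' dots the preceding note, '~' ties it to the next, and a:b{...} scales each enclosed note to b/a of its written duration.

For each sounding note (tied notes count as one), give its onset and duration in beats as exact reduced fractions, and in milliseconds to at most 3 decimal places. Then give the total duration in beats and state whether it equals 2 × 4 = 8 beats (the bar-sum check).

1) 0.0ms=0b +461.538ms=4/5b
2) 461.538ms=4/5b +461.538ms=4/5b
3) 923.077ms=8/5b +461.538ms=4/5b
4) 1384.615ms=12/5b +346.154ms=3/5b
5) 1730.769ms=3b +115.385ms=1/5b
6) 1846.154ms=16/5b +461.538ms=4/5b
7) 2307.692ms=4b +923.077ms=8/5b
8) 3230.769ms=28/5b +461.538ms=4/5b
9) 3692.308ms=32/5b +923.077ms=8/5b
Σ=8b of 8 (104bpm 4/4) — PASS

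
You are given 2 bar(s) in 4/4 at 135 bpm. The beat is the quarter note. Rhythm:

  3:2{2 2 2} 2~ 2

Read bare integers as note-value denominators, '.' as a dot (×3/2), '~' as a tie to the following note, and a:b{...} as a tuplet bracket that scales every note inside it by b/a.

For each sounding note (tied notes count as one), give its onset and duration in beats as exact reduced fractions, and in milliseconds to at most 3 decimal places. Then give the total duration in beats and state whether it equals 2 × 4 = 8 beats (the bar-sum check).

1) 0.0ms=0b +592.593ms=4/3b
2) 592.593ms=4/3b +592.593ms=4/3b
3) 1185.185ms=8/3b +592.593ms=4/3b
4) 1777.778ms=4b +1777.778ms=4b
Σ=8b of 8 (135bpm 4/4) — PASS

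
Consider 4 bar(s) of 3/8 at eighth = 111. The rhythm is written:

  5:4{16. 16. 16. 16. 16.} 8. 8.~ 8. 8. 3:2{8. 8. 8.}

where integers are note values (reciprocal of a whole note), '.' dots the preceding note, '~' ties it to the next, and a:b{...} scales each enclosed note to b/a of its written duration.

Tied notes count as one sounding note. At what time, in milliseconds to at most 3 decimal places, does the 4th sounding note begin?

1. 0.0ms @ 0 + 324.324ms (3/5)
2. 324.324ms @ 3/5 + 324.324ms (3/5)
3. 648.649ms @ 6/5 + 324.324ms (3/5)
4. 972.973ms @ 9/5 + 324.324ms (3/5)
5. 1297.297ms @ 12/5 + 324.324ms (3/5)
6. 1621.622ms @ 3 + 810.811ms (3/2)
7. 2432.432ms @ 9/2 + 1621.622ms (3)
8. 4054.054ms @ 15/2 + 810.811ms (3/2)
9. 4864.865ms @ 9 + 540.541ms (1)
10. 5405.405ms @ 10 + 540.541ms (1)
11. 5945.946ms @ 11 + 540.541ms (1)

note 4 onset = 9/5b = 972.973ms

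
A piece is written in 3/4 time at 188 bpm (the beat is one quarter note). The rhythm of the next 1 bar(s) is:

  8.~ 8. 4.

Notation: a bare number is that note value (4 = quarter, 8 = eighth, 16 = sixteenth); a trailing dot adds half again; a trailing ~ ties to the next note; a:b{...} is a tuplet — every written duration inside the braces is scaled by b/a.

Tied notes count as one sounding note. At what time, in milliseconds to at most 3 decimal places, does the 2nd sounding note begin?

note 2 onset = 3/2b = 478.723ms

1. 0.0ms @ 0 + 478.723ms (3/2)
2. 478.723ms @ 3/2 + 478.723ms (3/2)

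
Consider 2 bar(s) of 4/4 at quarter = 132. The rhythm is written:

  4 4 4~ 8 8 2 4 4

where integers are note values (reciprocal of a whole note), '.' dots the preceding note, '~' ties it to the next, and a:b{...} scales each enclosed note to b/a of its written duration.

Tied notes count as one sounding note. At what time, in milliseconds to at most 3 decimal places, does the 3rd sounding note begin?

1. 0.0ms @ 0 + 454.545ms (1)
2. 454.545ms @ 1 + 454.545ms (1)
3. 909.091ms @ 2 + 681.818ms (3/2)
4. 1590.909ms @ 7/2 + 227.273ms (1/2)
5. 1818.182ms @ 4 + 909.091ms (2)
6. 2727.273ms @ 6 + 454.545ms (1)
7. 3181.818ms @ 7 + 454.545ms (1)

note 3 onset = 2b = 909.091ms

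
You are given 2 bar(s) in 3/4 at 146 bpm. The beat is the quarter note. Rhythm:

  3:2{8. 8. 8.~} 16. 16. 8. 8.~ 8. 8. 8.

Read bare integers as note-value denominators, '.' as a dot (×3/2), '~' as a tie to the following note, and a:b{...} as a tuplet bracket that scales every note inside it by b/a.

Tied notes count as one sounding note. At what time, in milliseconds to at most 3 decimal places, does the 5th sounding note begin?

note 5 onset = 9/4b = 924.658ms

1. 0.0ms @ 0 + 205.479ms (1/2)
2. 205.479ms @ 1/2 + 205.479ms (1/2)
3. 410.959ms @ 1 + 359.589ms (7/8)
4. 770.548ms @ 15/8 + 154.11ms (3/8)
5. 924.658ms @ 9/4 + 308.219ms (3/4)
6. 1232.877ms @ 3 + 616.438ms (3/2)
7. 1849.315ms @ 9/2 + 308.219ms (3/4)
8. 2157.534ms @ 21/4 + 308.219ms (3/4)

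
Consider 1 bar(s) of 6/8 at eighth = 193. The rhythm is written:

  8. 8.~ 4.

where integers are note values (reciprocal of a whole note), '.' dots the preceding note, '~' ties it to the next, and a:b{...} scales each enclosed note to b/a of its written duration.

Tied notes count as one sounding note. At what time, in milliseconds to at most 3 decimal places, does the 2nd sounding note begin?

1. 0.0ms @ 0 + 466.321ms (3/2)
2. 466.321ms @ 3/2 + 1398.964ms (9/2)

note 2 onset = 3/2b = 466.321ms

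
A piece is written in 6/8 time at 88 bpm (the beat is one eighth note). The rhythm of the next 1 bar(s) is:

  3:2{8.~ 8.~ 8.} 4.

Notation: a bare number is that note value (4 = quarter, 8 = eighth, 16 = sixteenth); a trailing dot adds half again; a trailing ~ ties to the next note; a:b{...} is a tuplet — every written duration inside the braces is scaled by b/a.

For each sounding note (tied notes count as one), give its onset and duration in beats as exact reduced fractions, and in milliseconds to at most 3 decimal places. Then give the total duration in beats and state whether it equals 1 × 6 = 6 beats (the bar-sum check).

1) 0.0ms=0b +2045.455ms=3b
2) 2045.455ms=3b +2045.455ms=3b
Σ=6b of 6 (88bpm 6/8) — PASS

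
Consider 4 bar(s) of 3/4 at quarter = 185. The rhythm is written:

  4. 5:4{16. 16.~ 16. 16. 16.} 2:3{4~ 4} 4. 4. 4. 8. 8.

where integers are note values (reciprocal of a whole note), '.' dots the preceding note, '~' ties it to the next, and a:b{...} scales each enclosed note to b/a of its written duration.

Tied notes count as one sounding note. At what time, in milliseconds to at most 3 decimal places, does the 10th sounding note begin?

note 10 onset = 21/2b = 3405.405ms

1. 0.0ms @ 0 + 486.486ms (3/2)
2. 486.486ms @ 3/2 + 97.297ms (3/10)
3. 583.784ms @ 9/5 + 194.595ms (3/5)
4. 778.378ms @ 12/5 + 97.297ms (3/10)
5. 875.676ms @ 27/10 + 97.297ms (3/10)
6. 972.973ms @ 3 + 972.973ms (3)
7. 1945.946ms @ 6 + 486.486ms (3/2)
8. 2432.432ms @ 15/2 + 486.486ms (3/2)
9. 2918.919ms @ 9 + 486.486ms (3/2)
10. 3405.405ms @ 21/2 + 243.243ms (3/4)
11. 3648.649ms @ 45/4 + 243.243ms (3/4)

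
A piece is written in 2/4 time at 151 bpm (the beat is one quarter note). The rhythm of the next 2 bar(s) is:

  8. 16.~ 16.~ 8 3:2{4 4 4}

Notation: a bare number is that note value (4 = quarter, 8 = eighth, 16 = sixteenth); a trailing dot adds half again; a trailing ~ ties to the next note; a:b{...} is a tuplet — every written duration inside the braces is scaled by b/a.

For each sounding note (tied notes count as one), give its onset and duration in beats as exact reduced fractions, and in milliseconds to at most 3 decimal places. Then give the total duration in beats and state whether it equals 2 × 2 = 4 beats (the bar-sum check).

1) 0.0ms=0b +298.013ms=3/4b
2) 298.013ms=3/4b +496.689ms=5/4b
3) 794.702ms=2b +264.901ms=2/3b
4) 1059.603ms=8/3b +264.901ms=2/3b
5) 1324.503ms=10/3b +264.901ms=2/3b
Σ=4b of 4 (151bpm 2/4) — PASS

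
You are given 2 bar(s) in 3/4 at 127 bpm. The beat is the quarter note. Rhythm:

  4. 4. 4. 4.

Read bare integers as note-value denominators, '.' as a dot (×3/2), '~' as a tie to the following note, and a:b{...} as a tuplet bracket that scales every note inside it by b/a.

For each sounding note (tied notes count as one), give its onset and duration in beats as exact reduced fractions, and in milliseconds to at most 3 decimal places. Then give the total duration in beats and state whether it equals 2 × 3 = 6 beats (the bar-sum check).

1) 0.0ms=0b +708.661ms=3/2b
2) 708.661ms=3/2b +708.661ms=3/2b
3) 1417.323ms=3b +708.661ms=3/2b
4) 2125.984ms=9/2b +708.661ms=3/2b
Σ=6b of 6 (127bpm 3/4) — PASS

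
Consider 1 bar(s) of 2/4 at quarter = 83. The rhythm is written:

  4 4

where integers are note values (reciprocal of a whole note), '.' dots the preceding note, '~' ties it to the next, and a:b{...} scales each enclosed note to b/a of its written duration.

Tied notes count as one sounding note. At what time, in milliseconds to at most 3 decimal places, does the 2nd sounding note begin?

note 2 onset = 1b = 722.892ms

1. 0.0ms @ 0 + 722.892ms (1)
2. 722.892ms @ 1 + 722.892ms (1)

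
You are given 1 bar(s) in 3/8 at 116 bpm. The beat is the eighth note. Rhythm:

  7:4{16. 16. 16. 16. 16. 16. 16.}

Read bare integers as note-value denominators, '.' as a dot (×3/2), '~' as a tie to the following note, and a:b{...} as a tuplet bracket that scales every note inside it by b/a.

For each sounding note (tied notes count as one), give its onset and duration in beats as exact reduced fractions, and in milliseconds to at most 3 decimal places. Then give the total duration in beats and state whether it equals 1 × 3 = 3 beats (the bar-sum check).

1) 0.0ms=0b +221.675ms=3/7b
2) 221.675ms=3/7b +221.675ms=3/7b
3) 443.35ms=6/7b +221.675ms=3/7b
4) 665.025ms=9/7b +221.675ms=3/7b
5) 886.7ms=12/7b +221.675ms=3/7b
6) 1108.374ms=15/7b +221.675ms=3/7b
7) 1330.049ms=18/7b +221.675ms=3/7b
Σ=3b of 3 (116bpm 3/8) — PASS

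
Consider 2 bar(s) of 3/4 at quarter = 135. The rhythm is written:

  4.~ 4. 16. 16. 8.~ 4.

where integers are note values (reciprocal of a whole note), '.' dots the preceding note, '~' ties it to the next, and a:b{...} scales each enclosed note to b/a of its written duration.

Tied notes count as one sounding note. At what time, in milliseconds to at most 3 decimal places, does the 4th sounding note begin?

note 4 onset = 15/4b = 1666.667ms

1. 0.0ms @ 0 + 1333.333ms (3)
2. 1333.333ms @ 3 + 166.667ms (3/8)
3. 1500.0ms @ 27/8 + 166.667ms (3/8)
4. 1666.667ms @ 15/4 + 1000.0ms (9/4)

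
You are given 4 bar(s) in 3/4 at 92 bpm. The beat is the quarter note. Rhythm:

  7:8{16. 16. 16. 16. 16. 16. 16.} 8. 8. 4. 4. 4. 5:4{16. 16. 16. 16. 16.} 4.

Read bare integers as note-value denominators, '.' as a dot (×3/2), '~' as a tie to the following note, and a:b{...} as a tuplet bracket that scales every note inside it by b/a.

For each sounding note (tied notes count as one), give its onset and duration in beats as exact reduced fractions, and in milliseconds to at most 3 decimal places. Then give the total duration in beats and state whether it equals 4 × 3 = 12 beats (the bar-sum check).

1) 0.0ms=0b +279.503ms=3/7b
2) 279.503ms=3/7b +279.503ms=3/7b
3) 559.006ms=6/7b +279.503ms=3/7b
4) 838.509ms=9/7b +279.503ms=3/7b
5) 1118.012ms=12/7b +279.503ms=3/7b
6) 1397.516ms=15/7b +279.503ms=3/7b
7) 1677.019ms=18/7b +279.503ms=3/7b
8) 1956.522ms=3b +489.13ms=3/4b
9) 2445.652ms=15/4b +489.13ms=3/4b
10) 2934.783ms=9/2b +978.261ms=3/2b
11) 3913.043ms=6b +978.261ms=3/2b
12) 4891.304ms=15/2b +978.261ms=3/2b
13) 5869.565ms=9b +195.652ms=3/10b
14) 6065.217ms=93/10b +195.652ms=3/10b
15) 6260.87ms=48/5b +195.652ms=3/10b
16) 6456.522ms=99/10b +195.652ms=3/10b
17) 6652.174ms=51/5b +195.652ms=3/10b
18) 6847.826ms=21/2b +978.261ms=3/2b
Σ=12b of 12 (92bpm 3/4) — PASS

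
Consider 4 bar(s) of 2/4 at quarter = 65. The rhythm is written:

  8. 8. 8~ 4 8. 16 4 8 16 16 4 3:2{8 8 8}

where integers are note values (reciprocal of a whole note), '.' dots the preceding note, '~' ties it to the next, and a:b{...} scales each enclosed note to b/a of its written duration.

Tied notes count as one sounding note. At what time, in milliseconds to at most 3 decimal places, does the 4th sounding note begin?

1. 0.0ms @ 0 + 692.308ms (3/4)
2. 692.308ms @ 3/4 + 692.308ms (3/4)
3. 1384.615ms @ 3/2 + 1384.615ms (3/2)
4. 2769.231ms @ 3 + 692.308ms (3/4)
5. 3461.538ms @ 15/4 + 230.769ms (1/4)
6. 3692.308ms @ 4 + 923.077ms (1)
7. 4615.385ms @ 5 + 461.538ms (1/2)
8. 5076.923ms @ 11/2 + 230.769ms (1/4)
9. 5307.692ms @ 23/4 + 230.769ms (1/4)
10. 5538.462ms @ 6 + 923.077ms (1)
11. 6461.538ms @ 7 + 307.692ms (1/3)
12. 6769.231ms @ 22/3 + 307.692ms (1/3)
13. 7076.923ms @ 23/3 + 307.692ms (1/3)

note 4 onset = 3b = 2769.231ms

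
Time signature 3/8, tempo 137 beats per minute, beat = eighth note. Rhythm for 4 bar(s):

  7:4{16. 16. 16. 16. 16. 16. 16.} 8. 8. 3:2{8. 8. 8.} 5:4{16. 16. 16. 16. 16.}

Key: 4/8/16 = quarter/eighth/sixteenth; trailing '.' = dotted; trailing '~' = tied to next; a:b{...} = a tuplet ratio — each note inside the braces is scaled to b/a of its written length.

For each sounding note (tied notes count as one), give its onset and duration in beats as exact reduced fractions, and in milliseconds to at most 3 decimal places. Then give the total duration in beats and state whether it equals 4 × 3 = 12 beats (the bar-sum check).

1) 0.0ms=0b +187.696ms=3/7b
2) 187.696ms=3/7b +187.696ms=3/7b
3) 375.391ms=6/7b +187.696ms=3/7b
4) 563.087ms=9/7b +187.696ms=3/7b
5) 750.782ms=12/7b +187.696ms=3/7b
6) 938.478ms=15/7b +187.696ms=3/7b
7) 1126.173ms=18/7b +187.696ms=3/7b
8) 1313.869ms=3b +656.934ms=3/2b
9) 1970.803ms=9/2b +656.934ms=3/2b
10) 2627.737ms=6b +437.956ms=1b
11) 3065.693ms=7b +437.956ms=1b
12) 3503.65ms=8b +437.956ms=1b
13) 3941.606ms=9b +262.774ms=3/5b
14) 4204.38ms=48/5b +262.774ms=3/5b
15) 4467.153ms=51/5b +262.774ms=3/5b
16) 4729.927ms=54/5b +262.774ms=3/5b
17) 4992.701ms=57/5b +262.774ms=3/5b
Σ=12b of 12 (137bpm 3/8) — PASS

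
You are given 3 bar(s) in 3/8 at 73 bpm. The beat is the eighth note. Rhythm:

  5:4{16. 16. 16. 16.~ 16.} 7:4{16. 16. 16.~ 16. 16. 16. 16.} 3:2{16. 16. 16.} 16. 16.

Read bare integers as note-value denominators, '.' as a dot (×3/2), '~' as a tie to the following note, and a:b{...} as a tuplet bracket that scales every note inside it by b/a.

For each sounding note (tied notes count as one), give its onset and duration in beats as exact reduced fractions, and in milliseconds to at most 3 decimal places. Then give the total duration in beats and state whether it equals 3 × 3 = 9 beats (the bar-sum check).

1) 0.0ms=0b +493.151ms=3/5b
2) 493.151ms=3/5b +493.151ms=3/5b
3) 986.301ms=6/5b +493.151ms=3/5b
4) 1479.452ms=9/5b +986.301ms=6/5b
5) 2465.753ms=3b +352.25ms=3/7b
6) 2818.004ms=24/7b +352.25ms=3/7b
7) 3170.254ms=27/7b +704.501ms=6/7b
8) 3874.755ms=33/7b +352.25ms=3/7b
9) 4227.006ms=36/7b +352.25ms=3/7b
10) 4579.256ms=39/7b +352.25ms=3/7b
11) 4931.507ms=6b +410.959ms=1/2b
12) 5342.466ms=13/2b +410.959ms=1/2b
13) 5753.425ms=7b +410.959ms=1/2b
14) 6164.384ms=15/2b +616.438ms=3/4b
15) 6780.822ms=33/4b +616.438ms=3/4b
Σ=9b of 9 (73bpm 3/8) — PASS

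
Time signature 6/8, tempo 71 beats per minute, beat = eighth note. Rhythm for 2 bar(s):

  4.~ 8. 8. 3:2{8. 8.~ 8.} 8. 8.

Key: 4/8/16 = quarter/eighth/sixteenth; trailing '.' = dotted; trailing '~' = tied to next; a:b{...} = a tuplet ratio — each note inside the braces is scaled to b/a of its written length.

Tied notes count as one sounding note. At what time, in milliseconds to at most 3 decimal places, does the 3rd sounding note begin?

1. 0.0ms @ 0 + 3802.817ms (9/2)
2. 3802.817ms @ 9/2 + 1267.606ms (3/2)
3. 5070.423ms @ 6 + 845.07ms (1)
4. 5915.493ms @ 7 + 1690.141ms (2)
5. 7605.634ms @ 9 + 1267.606ms (3/2)
6. 8873.239ms @ 21/2 + 1267.606ms (3/2)

note 3 onset = 6b = 5070.423ms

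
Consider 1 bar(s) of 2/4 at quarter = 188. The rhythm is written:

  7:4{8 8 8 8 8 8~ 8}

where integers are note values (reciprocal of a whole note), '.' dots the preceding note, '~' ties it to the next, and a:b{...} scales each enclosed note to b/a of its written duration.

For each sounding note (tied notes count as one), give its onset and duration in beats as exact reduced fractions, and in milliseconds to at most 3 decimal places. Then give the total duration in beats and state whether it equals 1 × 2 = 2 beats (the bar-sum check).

1) 0.0ms=0b +91.185ms=2/7b
2) 91.185ms=2/7b +91.185ms=2/7b
3) 182.371ms=4/7b +91.185ms=2/7b
4) 273.556ms=6/7b +91.185ms=2/7b
5) 364.742ms=8/7b +91.185ms=2/7b
6) 455.927ms=10/7b +182.371ms=4/7b
Σ=2b of 2 (188bpm 2/4) — PASS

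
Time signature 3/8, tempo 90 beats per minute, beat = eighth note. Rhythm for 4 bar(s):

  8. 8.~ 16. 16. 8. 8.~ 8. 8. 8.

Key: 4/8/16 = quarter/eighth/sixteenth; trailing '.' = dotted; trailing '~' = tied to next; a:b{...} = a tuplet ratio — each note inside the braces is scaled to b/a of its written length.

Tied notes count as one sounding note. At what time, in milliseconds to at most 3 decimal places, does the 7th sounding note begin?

1. 0.0ms @ 0 + 1000.0ms (3/2)
2. 1000.0ms @ 3/2 + 1500.0ms (9/4)
3. 2500.0ms @ 15/4 + 500.0ms (3/4)
4. 3000.0ms @ 9/2 + 1000.0ms (3/2)
5. 4000.0ms @ 6 + 2000.0ms (3)
6. 6000.0ms @ 9 + 1000.0ms (3/2)
7. 7000.0ms @ 21/2 + 1000.0ms (3/2)

note 7 onset = 21/2b = 7000.0ms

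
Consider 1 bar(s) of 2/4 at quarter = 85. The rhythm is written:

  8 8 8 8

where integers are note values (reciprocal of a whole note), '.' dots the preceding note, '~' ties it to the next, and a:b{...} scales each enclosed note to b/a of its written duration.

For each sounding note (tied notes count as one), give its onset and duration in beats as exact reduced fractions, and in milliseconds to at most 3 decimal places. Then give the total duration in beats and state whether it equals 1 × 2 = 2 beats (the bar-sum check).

1) 0.0ms=0b +352.941ms=1/2b
2) 352.941ms=1/2b +352.941ms=1/2b
3) 705.882ms=1b +352.941ms=1/2b
4) 1058.824ms=3/2b +352.941ms=1/2b
Σ=2b of 2 (85bpm 2/4) — PASS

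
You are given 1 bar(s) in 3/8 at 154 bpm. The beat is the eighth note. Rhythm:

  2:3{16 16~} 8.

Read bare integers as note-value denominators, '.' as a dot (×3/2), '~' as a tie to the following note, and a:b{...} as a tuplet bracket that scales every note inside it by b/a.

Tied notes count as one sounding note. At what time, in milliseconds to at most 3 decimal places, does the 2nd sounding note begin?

1. 0.0ms @ 0 + 292.208ms (3/4)
2. 292.208ms @ 3/4 + 876.623ms (9/4)

note 2 onset = 3/4b = 292.208ms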